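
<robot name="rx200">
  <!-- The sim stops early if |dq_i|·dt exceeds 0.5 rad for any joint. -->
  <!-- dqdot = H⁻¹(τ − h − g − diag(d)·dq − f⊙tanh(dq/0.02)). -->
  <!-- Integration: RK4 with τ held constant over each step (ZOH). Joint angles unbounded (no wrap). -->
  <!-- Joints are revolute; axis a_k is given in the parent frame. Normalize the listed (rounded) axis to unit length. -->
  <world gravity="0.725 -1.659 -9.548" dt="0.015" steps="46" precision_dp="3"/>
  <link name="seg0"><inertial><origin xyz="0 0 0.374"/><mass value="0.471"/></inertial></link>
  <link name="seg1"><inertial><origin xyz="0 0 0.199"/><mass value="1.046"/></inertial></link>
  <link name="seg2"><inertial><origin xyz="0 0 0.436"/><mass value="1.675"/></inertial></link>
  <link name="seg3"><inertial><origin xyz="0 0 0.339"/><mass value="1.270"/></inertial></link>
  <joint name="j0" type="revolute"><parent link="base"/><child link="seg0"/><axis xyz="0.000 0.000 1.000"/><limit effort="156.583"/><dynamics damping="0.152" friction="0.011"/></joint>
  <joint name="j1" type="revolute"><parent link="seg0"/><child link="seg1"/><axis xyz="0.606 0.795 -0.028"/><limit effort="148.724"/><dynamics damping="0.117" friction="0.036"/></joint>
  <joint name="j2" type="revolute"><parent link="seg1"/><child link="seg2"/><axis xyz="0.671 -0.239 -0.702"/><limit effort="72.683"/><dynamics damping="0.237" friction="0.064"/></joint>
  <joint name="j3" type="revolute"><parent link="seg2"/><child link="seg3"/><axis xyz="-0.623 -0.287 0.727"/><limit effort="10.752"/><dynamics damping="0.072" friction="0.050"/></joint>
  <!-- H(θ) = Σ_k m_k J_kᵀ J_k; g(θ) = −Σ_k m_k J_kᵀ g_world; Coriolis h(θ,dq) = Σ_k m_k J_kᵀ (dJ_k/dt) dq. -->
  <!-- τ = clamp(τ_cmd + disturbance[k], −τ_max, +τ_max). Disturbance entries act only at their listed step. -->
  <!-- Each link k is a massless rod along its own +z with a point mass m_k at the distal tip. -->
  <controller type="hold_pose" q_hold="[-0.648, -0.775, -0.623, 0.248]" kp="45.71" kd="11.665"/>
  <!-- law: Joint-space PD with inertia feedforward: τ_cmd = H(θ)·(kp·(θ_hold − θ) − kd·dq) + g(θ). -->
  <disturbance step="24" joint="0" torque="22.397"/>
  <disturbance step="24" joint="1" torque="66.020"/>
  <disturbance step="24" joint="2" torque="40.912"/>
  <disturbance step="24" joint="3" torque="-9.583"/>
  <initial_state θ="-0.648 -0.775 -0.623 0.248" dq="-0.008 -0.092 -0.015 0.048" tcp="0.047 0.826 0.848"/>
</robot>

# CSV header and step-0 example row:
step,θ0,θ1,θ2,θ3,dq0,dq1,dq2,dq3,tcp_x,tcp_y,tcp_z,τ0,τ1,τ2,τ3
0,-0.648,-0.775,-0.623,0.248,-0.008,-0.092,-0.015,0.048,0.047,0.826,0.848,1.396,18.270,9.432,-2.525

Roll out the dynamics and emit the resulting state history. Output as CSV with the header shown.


step,θ0,θ1,θ2,θ3,dq0,dq1,dq2,dq3,tcp_x,tcp_y,tcp_z,τ0,τ1,τ2,τ3
1,-0.648,-0.776,-0.623,0.248,-0.007,-0.080,-0.010,0.018,0.047,0.826,0.847,1.416,18.032,9.322,-2.479
2,-0.648,-0.777,-0.623,0.249,-0.008,-0.068,-0.002,0.009,0.047,0.827,0.846,1.434,17.816,9.223,-2.442
3,-0.648,-0.778,-0.624,0.249,-0.005,-0.054,-0.003,0.006,0.047,0.827,0.845,1.451,17.619,9.137,-2.412
4,-0.648,-0.779,-0.624,0.249,-0.005,-0.042,-0.000,0.007,0.047,0.828,0.845,1.466,17.440,9.059,-2.384
5,-0.648,-0.779,-0.624,0.249,-0.004,-0.031,-0.001,0.006,0.047,0.828,0.844,1.480,17.279,8.990,-2.359
6,-0.648,-0.780,-0.624,0.249,-0.003,-0.023,0.002,0.006,0.046,0.828,0.844,1.492,17.134,8.927,-2.337
7,-0.648,-0.780,-0.624,0.249,-0.003,-0.016,0.002,0.005,0.046,0.828,0.844,1.503,17.004,8.872,-2.317
8,-0.648,-0.780,-0.624,0.249,-0.003,-0.010,0.004,0.005,0.046,0.828,0.844,1.513,16.889,8.823,-2.299
9,-0.648,-0.780,-0.624,0.248,-0.003,-0.005,0.005,0.004,0.046,0.828,0.844,1.521,16.787,8.781,-2.283
10,-0.648,-0.780,-0.624,0.248,-0.003,-0.001,0.007,0.004,0.046,0.828,0.844,1.529,16.697,8.743,-2.270
11,-0.648,-0.780,-0.625,0.248,-0.003,0.002,0.008,0.004,0.046,0.828,0.844,1.535,16.618,8.710,-2.257
12,-0.648,-0.780,-0.625,0.248,-0.003,0.004,0.009,0.004,0.046,0.828,0.844,1.541,16.548,8.681,-2.247
13,-0.648,-0.780,-0.625,0.248,-0.003,0.006,0.010,0.003,0.046,0.828,0.844,1.546,16.488,8.656,-2.238
14,-0.648,-0.780,-0.625,0.248,-0.003,0.008,0.011,0.003,0.046,0.828,0.844,1.550,16.434,8.634,-2.230
15,-0.648,-0.779,-0.625,0.248,-0.003,0.009,0.012,0.003,0.046,0.828,0.844,1.554,16.388,8.615,-2.223
16,-0.648,-0.779,-0.625,0.248,-0.004,0.010,0.012,0.003,0.047,0.828,0.844,1.557,16.348,8.599,-2.216
17,-0.648,-0.779,-0.625,0.248,-0.004,0.010,0.012,0.003,0.047,0.828,0.844,1.559,16.313,8.585,-2.211
18,-0.648,-0.779,-0.625,0.248,-0.004,0.011,0.013,0.003,0.047,0.828,0.845,1.561,16.283,8.573,-2.207
19,-0.648,-0.779,-0.625,0.248,-0.004,0.011,0.013,0.003,0.047,0.827,0.845,1.563,16.257,8.563,-2.203
20,-0.648,-0.778,-0.625,0.248,-0.004,0.011,0.013,0.003,0.047,0.827,0.845,1.565,16.235,8.554,-2.200
21,-0.648,-0.778,-0.625,0.248,-0.004,0.011,0.013,0.003,0.047,0.827,0.845,1.566,16.216,8.547,-2.197
22,-0.648,-0.778,-0.625,0.247,-0.004,0.010,0.013,0.003,0.047,0.827,0.845,1.567,16.200,8.542,-2.195
23,-0.648,-0.778,-0.625,0.247,-0.004,0.010,0.012,0.003,0.047,0.827,0.846,1.568,16.187,8.537,-2.193
24,-0.648,-0.777,-0.625,0.247,-0.004,0.009,0.012,0.003,0.047,0.827,0.846,23.965,82.196,49.445,-10.752
25,-0.649,-0.776,-0.615,0.252,-0.153,0.180,1.246,0.659,0.045,0.825,0.850,-2.479,4.227,1.130,-0.633
26,-0.650,-0.773,-0.600,0.260,-0.013,0.244,0.763,0.365,0.042,0.822,0.857,-2.009,5.590,1.973,-0.801
27,-0.650,-0.769,-0.591,0.264,0.067,0.258,0.445,0.172,0.039,0.819,0.863,-1.576,6.827,2.734,-0.957
28,-0.648,-0.765,-0.586,0.265,0.109,0.246,0.233,0.043,0.037,0.816,0.867,-1.180,7.946,3.424,-1.100
29,-0.646,-0.762,-0.584,0.266,0.118,0.218,0.106,-0.014,0.035,0.814,0.871,-0.819,8.954,4.049,-1.237
30,-0.645,-0.759,-0.583,0.265,0.107,0.182,0.036,-0.019,0.034,0.813,0.874,-0.494,9.862,4.615,-1.369
31,-0.643,-0.756,-0.583,0.265,0.080,0.136,0.014,-0.007,0.033,0.811,0.876,-0.203,10.678,5.119,-1.488
32,-0.642,-0.754,-0.583,0.265,0.051,0.090,0.009,-0.001,0.033,0.811,0.877,0.056,11.413,5.569,-1.591
33,-0.642,-0.753,-0.583,0.265,0.027,0.051,0.005,-0.000,0.032,0.810,0.878,0.286,12.073,5.970,-1.681
34,-0.641,-0.753,-0.583,0.265,0.006,0.017,0.002,0.001,0.032,0.810,0.878,0.488,12.664,6.326,-1.762
35,-0.641,-0.753,-0.583,0.265,-0.009,-0.009,-0.006,0.001,0.032,0.810,0.878,0.664,13.189,6.642,-1.834
36,-0.641,-0.753,-0.583,0.265,-0.022,-0.030,-0.011,0.003,0.033,0.810,0.878,0.818,13.650,6.917,-1.898
37,-0.642,-0.753,-0.583,0.265,-0.033,-0.048,-0.013,0.004,0.033,0.810,0.878,0.951,14.058,7.159,-1.953
38,-0.642,-0.754,-0.584,0.265,-0.042,-0.063,-0.014,0.004,0.033,0.811,0.877,1.068,14.420,7.371,-2.002
39,-0.643,-0.755,-0.584,0.265,-0.049,-0.075,-0.015,0.004,0.034,0.811,0.876,1.169,14.740,7.556,-2.045
40,-0.644,-0.756,-0.584,0.265,-0.055,-0.084,-0.015,0.004,0.034,0.812,0.875,1.256,15.021,7.717,-2.082
41,-0.645,-0.758,-0.585,0.265,-0.059,-0.090,-0.015,0.004,0.035,0.812,0.874,1.331,15.267,7.856,-2.115
42,-0.645,-0.759,-0.585,0.265,-0.061,-0.095,-0.015,0.004,0.035,0.813,0.873,1.396,15.482,7.977,-2.143
43,-0.646,-0.761,-0.585,0.265,-0.063,-0.098,-0.014,0.004,0.036,0.814,0.872,1.451,15.669,8.080,-2.167
44,-0.647,-0.762,-0.585,0.265,-0.063,-0.099,-0.014,0.004,0.036,0.815,0.870,1.498,15.830,8.168,-2.188
45,-0.648,-0.763,-0.586,0.265,-0.063,-0.099,-0.014,0.004,0.037,0.815,0.869,1.538,15.968,8.243,-2.206
46,-0.649,-0.765,-0.586,0.265,-0.062,-0.098,-0.014,0.004,0.038,0.816,0.868,,,,


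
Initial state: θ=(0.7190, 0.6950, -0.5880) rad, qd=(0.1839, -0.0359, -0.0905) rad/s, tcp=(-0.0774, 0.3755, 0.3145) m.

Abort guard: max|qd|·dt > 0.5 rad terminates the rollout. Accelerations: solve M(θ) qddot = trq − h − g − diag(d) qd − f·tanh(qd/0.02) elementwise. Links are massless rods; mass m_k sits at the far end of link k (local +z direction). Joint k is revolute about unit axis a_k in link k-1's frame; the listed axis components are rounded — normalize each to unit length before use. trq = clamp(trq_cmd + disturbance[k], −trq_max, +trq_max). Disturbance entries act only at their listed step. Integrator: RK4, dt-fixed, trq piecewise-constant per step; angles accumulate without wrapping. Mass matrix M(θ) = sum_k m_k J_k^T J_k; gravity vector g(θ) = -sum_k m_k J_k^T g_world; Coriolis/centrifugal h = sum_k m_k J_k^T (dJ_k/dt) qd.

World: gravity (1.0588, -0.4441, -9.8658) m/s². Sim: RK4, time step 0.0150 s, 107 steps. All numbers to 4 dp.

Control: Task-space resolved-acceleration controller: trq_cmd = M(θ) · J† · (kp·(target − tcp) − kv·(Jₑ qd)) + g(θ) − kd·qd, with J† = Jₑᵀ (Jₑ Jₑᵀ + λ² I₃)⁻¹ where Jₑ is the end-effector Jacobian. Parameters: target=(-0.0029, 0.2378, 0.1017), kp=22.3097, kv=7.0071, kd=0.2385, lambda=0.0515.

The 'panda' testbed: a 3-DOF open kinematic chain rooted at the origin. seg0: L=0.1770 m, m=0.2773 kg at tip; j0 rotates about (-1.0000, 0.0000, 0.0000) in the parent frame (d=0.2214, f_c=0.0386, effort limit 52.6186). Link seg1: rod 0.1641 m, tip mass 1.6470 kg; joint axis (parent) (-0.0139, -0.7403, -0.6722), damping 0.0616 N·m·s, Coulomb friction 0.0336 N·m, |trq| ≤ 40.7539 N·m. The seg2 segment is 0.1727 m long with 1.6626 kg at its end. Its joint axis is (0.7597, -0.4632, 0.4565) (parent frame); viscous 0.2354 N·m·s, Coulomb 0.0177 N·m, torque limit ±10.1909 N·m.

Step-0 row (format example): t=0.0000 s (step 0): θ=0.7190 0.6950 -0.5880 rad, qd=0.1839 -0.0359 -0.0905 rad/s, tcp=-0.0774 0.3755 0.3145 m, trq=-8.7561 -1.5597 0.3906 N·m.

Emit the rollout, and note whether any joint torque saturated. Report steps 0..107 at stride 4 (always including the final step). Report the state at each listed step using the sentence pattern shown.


t=0.0600 s (step 4): θ=0.7278 0.7191 -0.6244 rad, qd=0.1584 0.5846 -0.7460 rad/s, tcp=-0.0762 0.3787 0.3084 m, trq=-9.1494 -1.8347 0.4919 N·m.
t=0.1200 s (step 8): θ=0.7389 0.7580 -0.6689 rad, qd=0.2095 0.6992 -0.7332 rad/s, tcp=-0.0761 0.3824 0.3002 m, trq=-9.4429 -2.0056 0.3713 N·m.
t=0.1800 s (step 12): θ=0.7527 0.8020 -0.7126 rad, qd=0.2512 0.7631 -0.7242 rad/s, tcp=-0.0767 0.3865 0.2908 m, trq=-9.6994 -2.1548 0.2430 N·m.
t=0.2400 s (step 16): θ=0.7689 0.8490 -0.7562 rad, qd=0.2852 0.7994 -0.7250 rad/s, tcp=-0.0778 0.3908 0.2805 m, trq=-9.9313 -2.2872 0.1095 N·m.
t=0.3000 s (step 20): θ=0.7868 0.8977 -0.8000 rad, qd=0.3138 0.8187 -0.7338 rad/s, tcp=-0.0788 0.3950 0.2695 m, trq=-10.1443 -2.4045 -0.0290 N·m.
t=0.3600 s (step 24): θ=0.8064 0.9472 -0.8446 rad, qd=0.3383 0.8272 -0.7496 rad/s, tcp=-0.0798 0.3991 0.2581 m, trq=-10.3412 -2.5074 -0.1718 N·m.
t=0.4200 s (step 28): θ=0.8274 0.9969 -0.8903 rad, qd=0.3600 0.8287 -0.7714 rad/s, tcp=-0.0805 0.4029 0.2463 m, trq=-10.5229 -2.5957 -0.3180 N·m.
t=0.4800 s (step 32): θ=0.8495 1.0466 -0.9375 rad, qd=0.3796 0.8252 -0.7986 rad/s, tcp=-0.0809 0.4063 0.2344 m, trq=-10.6896 -2.6696 -0.4665 N·m.
t=0.5400 s (step 36): θ=0.8729 1.0960 -0.9865 rad, qd=0.3977 0.8178 -0.8304 rad/s, tcp=-0.0810 0.4093 0.2225 m, trq=-10.8409 -2.7291 -0.6159 N·m.
t=0.6000 s (step 40): θ=0.8972 1.1448 -1.0375 rad, qd=0.4148 0.8070 -0.8663 rad/s, tcp=-0.0809 0.4119 0.2105 m, trq=-10.9768 -2.7746 -0.7650 N·m.
t=0.6600 s (step 44): θ=0.9226 1.1929 -1.0908 rad, qd=0.4311 0.7924 -0.9049 rad/s, tcp=-0.0804 0.4138 0.1988 m, trq=-11.0970 -2.8066 -0.9121 N·m.
t=0.7200 s (step 48): θ=0.9489 1.2400 -1.1464 rad, qd=0.4464 0.7735 -0.9451 rad/s, tcp=-0.0797 0.4152 0.1872 m, trq=-11.2017 -2.8261 -1.0553 N·m.
t=0.7800 s (step 52): θ=0.9761 1.2857 -1.2044 rad, qd=0.4604 0.7494 -0.9849 rad/s, tcp=-0.0788 0.4159 0.1761 m, trq=-11.2909 -2.8343 -1.1927 N·m.
t=0.8400 s (step 56): θ=1.0041 1.3299 -1.2648 rad, qd=0.4723 0.7193 -1.0224 rad/s, tcp=-0.0778 0.4160 0.1653 m, trq=-11.3645 -2.8327 -1.3221 N·m.
t=0.9000 s (step 60): θ=1.0328 1.3720 -1.3272 rad, qd=0.4811 0.6825 -1.0551 rad/s, tcp=-0.0766 0.4154 0.1551 m, trq=-11.4222 -2.8228 -1.4410 N·m.
t=0.9600 s (step 64): θ=1.0618 1.4118 -1.3914 rad, qd=0.4855 0.6387 -1.0807 rad/s, tcp=-0.0754 0.4141 0.1456 m, trq=-11.4630 -2.8062 -1.5472 N·m.
t=1.0200 s (step 68): θ=1.0909 1.4486 -1.4569 rad, qd=0.4843 0.5883 -1.0976 rad/s, tcp=-0.0742 0.4122 0.1367 m, trq=-11.4856 -2.7843 -1.6387 N·m.
t=1.0800 s (step 72): θ=1.1198 1.4823 -1.5231 rad, qd=0.4769 0.5322 -1.1046 rad/s, tcp=-0.0731 0.4097 0.1287 m, trq=-11.4885 -2.7580 -1.7138 N·m.
t=1.1400 s (step 76): θ=1.1480 1.5125 -1.5894 rad, qd=0.4628 0.4719 -1.1018 rad/s, tcp=-0.0720 0.4067 0.1215 m, trq=-11.4710 -2.7280 -1.7714 N·m.
t=1.2000 s (step 80): θ=1.1752 1.5389 -1.6553 rad, qd=0.4427 0.4089 -1.0900 rad/s, tcp=-0.0710 0.4032 0.1153 m, trq=-11.4330 -2.6947 -1.8114 N·m.
t=1.2600 s (step 84): θ=1.2011 1.5615 -1.7202 rad, qd=0.4174 0.3450 -1.0706 rad/s, tcp=-0.0701 0.3992 0.1100 m, trq=-11.3759 -2.6587 -1.8344 N·m.
t=1.3200 s (step 88): θ=1.2253 1.5803 -1.7837 rad, qd=0.3884 0.2814 -1.0450 rad/s, tcp=-0.0692 0.3950 0.1057 m, trq=-11.3024 -2.6201 -1.8417 N·m.
t=1.3800 s (step 92): θ=1.2476 1.5954 -1.8455 rad, qd=0.3570 0.2195 -1.0149 rad/s, tcp=-0.0683 0.3905 0.1024 m, trq=-11.2160 -2.5797 -1.8350 N·m.
t=1.4400 s (step 96): θ=1.2681 1.6067 -1.9054 rad, qd=0.3248 0.1602 -0.9814 rad/s, tcp=-0.0674 0.3859 0.0999 m, trq=-11.1204 -2.5379 -1.8164 N·m.
t=1.5000 s (step 100): θ=1.2866 1.6147 -1.9632 rad, qd=0.2929 0.1042 -0.9456 rad/s, tcp=-0.0664 0.3812 0.0982 m, trq=-11.0195 -2.4953 -1.7882 N·m.
t=1.5600 s (step 104): θ=1.3033 1.6193 -2.0188 rad, qd=0.2622 0.0521 -0.9082 rad/s, tcp=-0.0654 0.3764 0.0972 m, trq=-10.9167 -2.4525 -1.7524 N·m.
t=1.6050 s (step 107): θ=1.3146 1.6209 -2.0590 rad, qd=0.2399 0.0181 -0.8788 rad/s, tcp=-0.0647 0.3728 0.0968 m.
any joint saturated: no


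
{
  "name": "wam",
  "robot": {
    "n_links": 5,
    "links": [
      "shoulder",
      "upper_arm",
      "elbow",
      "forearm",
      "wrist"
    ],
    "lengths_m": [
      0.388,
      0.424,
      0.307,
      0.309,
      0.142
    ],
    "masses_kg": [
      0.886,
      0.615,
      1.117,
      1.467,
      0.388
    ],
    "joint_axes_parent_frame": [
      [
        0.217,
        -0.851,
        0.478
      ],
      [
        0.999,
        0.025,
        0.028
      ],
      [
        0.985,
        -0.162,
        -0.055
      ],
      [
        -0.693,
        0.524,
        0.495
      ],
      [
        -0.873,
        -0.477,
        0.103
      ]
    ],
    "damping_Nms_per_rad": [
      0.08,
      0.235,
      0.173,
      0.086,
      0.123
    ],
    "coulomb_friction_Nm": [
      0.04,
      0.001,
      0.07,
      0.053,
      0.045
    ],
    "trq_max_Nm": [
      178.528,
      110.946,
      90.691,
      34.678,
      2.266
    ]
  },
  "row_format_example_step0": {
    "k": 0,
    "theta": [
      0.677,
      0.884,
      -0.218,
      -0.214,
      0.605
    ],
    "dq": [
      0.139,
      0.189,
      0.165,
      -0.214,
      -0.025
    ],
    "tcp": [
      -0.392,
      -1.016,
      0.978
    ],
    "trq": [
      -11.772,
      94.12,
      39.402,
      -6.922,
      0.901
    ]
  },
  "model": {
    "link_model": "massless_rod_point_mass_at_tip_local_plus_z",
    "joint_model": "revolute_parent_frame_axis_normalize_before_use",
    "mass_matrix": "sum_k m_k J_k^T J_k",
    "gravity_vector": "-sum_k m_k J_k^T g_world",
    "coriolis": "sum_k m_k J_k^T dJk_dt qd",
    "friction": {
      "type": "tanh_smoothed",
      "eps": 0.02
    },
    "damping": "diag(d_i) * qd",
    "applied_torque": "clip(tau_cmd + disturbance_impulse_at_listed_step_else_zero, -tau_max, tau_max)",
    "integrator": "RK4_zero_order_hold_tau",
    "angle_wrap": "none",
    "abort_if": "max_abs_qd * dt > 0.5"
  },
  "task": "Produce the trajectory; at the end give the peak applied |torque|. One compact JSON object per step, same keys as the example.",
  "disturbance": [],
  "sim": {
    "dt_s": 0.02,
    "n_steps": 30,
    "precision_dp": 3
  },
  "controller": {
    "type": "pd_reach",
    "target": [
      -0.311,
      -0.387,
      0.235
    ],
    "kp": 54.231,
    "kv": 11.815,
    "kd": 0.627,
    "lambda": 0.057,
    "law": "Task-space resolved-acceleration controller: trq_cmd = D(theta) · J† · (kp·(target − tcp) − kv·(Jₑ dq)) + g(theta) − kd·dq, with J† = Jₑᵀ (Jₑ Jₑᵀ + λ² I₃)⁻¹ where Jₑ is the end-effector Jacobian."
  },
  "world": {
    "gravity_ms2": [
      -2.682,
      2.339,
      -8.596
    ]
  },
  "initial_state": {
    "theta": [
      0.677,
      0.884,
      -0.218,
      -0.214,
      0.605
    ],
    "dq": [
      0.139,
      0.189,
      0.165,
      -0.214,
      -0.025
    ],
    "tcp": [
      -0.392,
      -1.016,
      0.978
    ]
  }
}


{"k":1,"theta":[0.676,0.91,-0.244,-0.236,0.667],"dq":[-0.207,2.338,-2.649,-1.948,5.763],"tcp":[-0.388,-1.017,0.966],"trq":[-8.659,68.998,30.451,-3.532,-2.266]}
{"k":2,"theta":[0.672,0.968,-0.31,-0.274,0.732],"dq":[-0.22,3.495,-3.87,-1.755,1.019],"tcp":[-0.373,-1.02,0.948],"trq":[-3.212,41.467,16.932,-1.015,0.969]}
{"k":3,"theta":[0.669,1.043,-0.386,-0.296,0.793],"dq":[-0.055,4.006,-3.741,-0.489,4.749],"tcp":[-0.351,-1.024,0.924],"trq":[-1.059,23.961,8.443,0.027,-1.394]}
{"k":4,"theta":[0.672,1.13,-0.47,-0.3,0.837],"dq":[0.363,4.674,-4.601,0.254,0.001],"tcp":[-0.323,-1.029,0.897],"trq":[-1.365,5.685,-2.054,2.339,2.012]}
{"k":5,"theta":[0.685,1.226,-0.56,-0.28,0.886],"dq":[0.892,4.852,-4.312,1.713,4.572],"tcp":[-0.295,-1.032,0.865],"trq":[-5.307,-7.471,-8.287,3.581,-1.199]}
{"k":6,"theta":[0.709,1.326,-0.653,-0.239,0.917],"dq":[1.529,5.159,-4.865,2.389,-1.01],"tcp":[-0.267,-1.033,0.83],"trq":[-8.062,-19.365,-16.827,6.158,2.266]}
{"k":7,"theta":[0.745,1.429,-0.745,-0.18,0.945],"dq":[2.122,5.068,-4.403,3.51,3.517],"tcp":[-0.242,-1.03,0.791],"trq":[-13.108,-27.127,-19.538,6.999,-0.831]}
{"k":8,"theta":[0.793,1.53,-0.836,-0.108,0.967],"dq":[2.602,5.084,-4.597,3.706,-0.896],"tcp":[-0.22,-1.023,0.751],"trq":[-14.335,-31.299,-23.914,8.796,1.97]}
{"k":9,"theta":[0.847,1.63,-0.923,-0.029,0.993],"dq":[2.845,4.877,-4.198,4.077,3.212],"tcp":[-0.202,-1.011,0.708],"trq":[-17.224,-34.603,-22.847,8.572,-1.267]}
{"k":10,"theta":[0.906,1.727,-1.009,0.05,1.008],"dq":[2.956,4.803,-4.341,3.857,-1.198],"tcp":[-0.188,-0.996,0.666],"trq":[-15.535,-32.1,-23.463,9.069,1.513]}
{"k":11,"theta":[0.963,1.821,-1.092,0.128,1.028],"dq":[2.775,4.591,-4.043,3.88,2.897],"tcp":[-0.176,-0.975,0.625],"trq":[-16.548,-33.086,-19.658,7.518,-1.694]}
{"k":12,"theta":[1.017,1.911,-1.173,0.204,1.04],"dq":[2.595,4.479,-4.065,3.722,-1.318],"tcp":[-0.168,-0.952,0.587],"trq":[-13.429,-27.074,-18.149,6.963,1.03]}
{"k":13,"theta":[1.065,1.999,-1.252,0.278,1.054],"dq":[2.137,4.279,-3.819,3.632,2.538],"tcp":[-0.162,-0.925,0.55],"trq":[-13.793,-28.057,-13.609,4.791,-1.92]}
{"k":14,"theta":[1.105,2.083,-1.327,0.35,1.062],"dq":[1.836,4.129,-3.699,3.622,-1.369],"tcp":[-0.159,-0.896,0.517],"trq":[-10.538,-20.983,-11.395,3.841,0.684]}
{"k":15,"theta":[1.136,2.164,-1.399,0.419,1.073],"dq":[1.298,3.938,-3.522,3.376,2.198],"tcp":[-0.158,-0.865,0.487],"trq":[-10.98,-22.8,-7.296,1.729,-1.973]}
{"k":16,"theta":[1.16,2.241,-1.468,0.487,1.079],"dq":[1.024,3.753,-3.307,3.434,-1.326],"tcp":[-0.16,-0.834,0.459],"trq":[-8.147,-15.931,-5.133,0.847,0.442]}
{"k":17,"theta":[1.175,2.314,-1.533,0.551,1.087],"dq":[0.556,3.572,-3.212,3.013,1.879],"tcp":[-0.163,-0.802,0.434],"trq":[-8.818,-18.413,-1.982,-0.849,-1.888]}
{"k":18,"theta":[1.185,2.383,-1.595,0.612,1.09],"dq":[0.381,3.364,-2.94,3.109,-1.278],"tcp":[-0.169,-0.77,0.412],"trq":[-6.504,-12.217,-0.187,-1.482,0.32]}
{"k":19,"theta":[1.189,2.449,-1.653,0.669,1.096],"dq":[0.036,3.197,-2.899,2.584,1.66],"tcp":[-0.175,-0.74,0.391],"trq":[-7.383,-15.139,1.947,-2.715,-1.773]}
{"k":20,"theta":[1.189,2.511,-1.708,0.722,1.098],"dq":[-0.033,2.976,-2.588,2.727,-1.267],"tcp":[-0.183,-0.71,0.373],"trq":[-5.483,-9.575,3.294,-3.074,0.302]}
{"k":21,"theta":[1.186,2.569,-1.76,0.77,1.103],"dq":[-0.262,2.825,-2.575,2.167,1.535],"tcp":[-0.191,-0.682,0.356],"trq":[-6.541,-12.796,4.544,-3.93,-1.669]}
{"k":22,"theta":[1.181,2.623,-1.808,0.816,1.103],"dq":[-0.252,2.6,-2.244,2.352,-1.292],"tcp":[-0.2,-0.655,0.342],"trq":[-4.919,-7.671,5.516,-4.051,0.347]}
{"k":23,"theta":[1.174,2.674,-1.853,0.857,1.108],"dq":[-0.408,2.468,-2.251,1.788,1.505],"tcp":[-0.208,-0.63,0.328],"trq":[-6.098,-11.152,6.065,-4.64,-1.608]}
{"k":24,"theta":[1.166,2.721,-1.894,0.895,1.107],"dq":[-0.347,2.245,-1.911,2.013,-1.366],"tcp":[-0.217,-0.607,0.316],"trq":[-4.615,-6.22,6.78,-4.57,0.442]}
{"k":25,"theta":[1.158,2.765,-1.933,0.929,1.111],"dq":[-0.462,2.136,-1.942,1.446,1.575],"tcp":[-0.226,-0.585,0.306],"trq":[-5.923,-10.03,6.791,-4.992,-1.61]}
{"k":26,"theta":[1.15,2.805,-1.968,0.961,1.109],"dq":[-0.367,1.917,-1.597,1.719,-1.516],"tcp":[-0.234,-0.565,0.296],"trq":[-4.461,-5.012,7.377,-4.769,0.591]}
{"k":27,"theta":[1.142,2.843,-2.001,0.989,1.115],"dq":[-0.464,1.836,-1.661,1.137,1.727],"tcp":[-0.242,-0.547,0.288],"trq":[-5.924,-9.281,6.97,-5.107,-1.673]}
{"k":28,"theta":[1.134,2.877,-2.031,1.015,1.112],"dq":[-0.344,1.621,-1.308,1.468,-1.736],"tcp":[-0.25,-0.531,0.281],"trq":[-4.393,-3.967,7.541,-4.762,0.783]}
{"k":29,"theta":[1.126,2.909,-2.058,1.038,1.117],"dq":[-0.44,1.572,-1.413,0.861,1.948],"tcp":[-0.257,-0.515,0.274],"trq":[-6.033,-8.814,6.792,-5.078,-1.793]}
{"k":30,"theta":[1.118,2.939,-2.083,1.06,1.113],"dq":[-0.301,1.36,-1.049,1.26,-2.017],"tcp":[-0.263,-0.502,0.269]}
{"summary": "max |trq| (N\u00b7m): 94.120"}


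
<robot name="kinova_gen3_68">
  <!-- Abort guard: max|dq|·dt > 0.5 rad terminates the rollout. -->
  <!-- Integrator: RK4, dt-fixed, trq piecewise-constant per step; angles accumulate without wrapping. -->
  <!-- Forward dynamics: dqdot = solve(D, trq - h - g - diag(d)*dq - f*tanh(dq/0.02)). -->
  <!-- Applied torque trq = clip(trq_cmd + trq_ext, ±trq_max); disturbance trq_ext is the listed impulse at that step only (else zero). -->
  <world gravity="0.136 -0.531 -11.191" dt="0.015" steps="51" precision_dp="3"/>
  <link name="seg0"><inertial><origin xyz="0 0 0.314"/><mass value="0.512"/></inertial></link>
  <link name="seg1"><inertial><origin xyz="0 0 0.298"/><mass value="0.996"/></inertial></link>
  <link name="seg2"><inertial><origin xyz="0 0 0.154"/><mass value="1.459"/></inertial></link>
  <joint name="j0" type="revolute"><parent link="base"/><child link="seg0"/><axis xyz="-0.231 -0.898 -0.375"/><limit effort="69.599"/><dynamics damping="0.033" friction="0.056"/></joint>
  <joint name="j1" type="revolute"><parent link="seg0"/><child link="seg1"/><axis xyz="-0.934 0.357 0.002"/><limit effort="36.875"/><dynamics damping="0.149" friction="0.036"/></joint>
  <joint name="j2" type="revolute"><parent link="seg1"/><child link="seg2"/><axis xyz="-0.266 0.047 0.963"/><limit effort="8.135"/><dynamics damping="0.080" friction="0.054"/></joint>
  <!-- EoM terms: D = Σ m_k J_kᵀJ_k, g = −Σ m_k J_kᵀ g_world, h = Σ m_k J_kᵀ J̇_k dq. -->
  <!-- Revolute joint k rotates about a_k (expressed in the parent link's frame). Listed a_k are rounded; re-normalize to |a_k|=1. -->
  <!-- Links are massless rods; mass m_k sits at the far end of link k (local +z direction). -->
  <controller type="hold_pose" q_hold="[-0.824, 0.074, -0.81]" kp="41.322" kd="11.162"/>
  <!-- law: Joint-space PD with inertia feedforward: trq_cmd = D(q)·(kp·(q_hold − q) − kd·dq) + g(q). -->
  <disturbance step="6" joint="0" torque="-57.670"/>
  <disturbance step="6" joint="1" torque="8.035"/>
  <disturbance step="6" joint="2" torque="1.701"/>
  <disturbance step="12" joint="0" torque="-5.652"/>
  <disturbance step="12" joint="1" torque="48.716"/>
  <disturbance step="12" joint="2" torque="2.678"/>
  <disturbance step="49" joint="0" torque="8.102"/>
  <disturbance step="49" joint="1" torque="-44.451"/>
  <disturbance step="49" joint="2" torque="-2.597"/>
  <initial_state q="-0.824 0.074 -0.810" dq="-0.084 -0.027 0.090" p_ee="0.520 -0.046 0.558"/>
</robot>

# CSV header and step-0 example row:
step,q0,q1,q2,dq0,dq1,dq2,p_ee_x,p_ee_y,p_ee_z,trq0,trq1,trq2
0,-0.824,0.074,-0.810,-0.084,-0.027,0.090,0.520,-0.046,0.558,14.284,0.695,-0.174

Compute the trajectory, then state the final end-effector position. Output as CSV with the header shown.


step,q0,q1,q2,dq0,dq1,dq2,p_ee_x,p_ee_y,p_ee_z,trq0,trq1,trq2
1,-0.825,0.074,-0.814,-0.059,-0.054,0.613,0.520,-0.046,0.557,14.191,0.707,-0.177
2,-0.826,0.074,-0.816,-0.046,-0.059,0.707,0.521,-0.046,0.557,14.114,0.720,-0.176
3,-0.827,0.074,-0.817,-0.036,-0.059,0.724,0.521,-0.046,0.556,14.046,0.732,-0.174
4,-0.828,0.073,-0.818,-0.028,-0.059,0.726,0.522,-0.046,0.556,13.984,0.743,-0.173
5,-0.829,0.073,-0.819,-0.020,-0.059,0.726,0.522,-0.046,0.556,13.928,0.753,-0.171
6,-0.829,0.073,-0.820,-0.014,-0.058,0.726,0.522,-0.046,0.555,-43.791,8.797,1.531
7,-0.835,0.074,-0.823,-0.794,0.104,0.827,0.525,-0.045,0.552,23.830,-0.592,-0.467
8,-0.846,0.076,-0.822,-0.656,0.072,0.761,0.531,-0.044,0.547,22.734,-0.383,-0.431
9,-0.856,0.077,-0.822,-0.533,0.044,0.739,0.536,-0.042,0.543,21.728,-0.204,-0.399
10,-0.863,0.079,-0.822,-0.424,0.022,0.726,0.539,-0.041,0.539,20.807,-0.051,-0.371
11,-0.869,0.079,-0.823,-0.329,0.004,0.719,0.542,-0.040,0.536,19.967,0.081,-0.346
12,-0.873,0.080,-0.824,-0.246,-0.011,0.716,0.545,-0.040,0.534,13.550,36.875,2.355
13,-0.876,0.088,-0.766,-0.079,1.175,4.800,0.547,-0.034,0.532,19.467,-6.074,-0.687
14,-0.877,0.106,-0.744,-0.095,1.071,1.726,0.548,-0.025,0.531,18.765,-5.318,-0.602
15,-0.879,0.122,-0.738,-0.057,0.878,1.089,0.549,-0.017,0.531,18.043,-4.662,-0.544
16,-0.880,0.134,-0.736,-0.015,0.688,0.936,0.549,-0.012,0.530,17.388,-4.069,-0.496
17,-0.880,0.144,-0.736,0.021,0.519,0.882,0.549,-0.007,0.530,16.811,-3.529,-0.454
18,-0.879,0.152,-0.736,0.052,0.372,0.847,0.549,-0.004,0.530,16.307,-3.039,-0.415
19,-0.879,0.157,-0.736,0.077,0.246,0.821,0.549,-0.002,0.530,15.866,-2.595,-0.381
20,-0.878,0.161,-0.737,0.097,0.137,0.800,0.548,-0.000,0.531,15.480,-2.192,-0.351
21,-0.876,0.163,-0.738,0.113,0.045,0.784,0.548,0.001,0.532,15.142,-1.828,-0.323
22,-0.875,0.164,-0.740,0.126,-0.032,0.771,0.547,0.001,0.532,14.849,-1.504,-0.299
23,-0.873,0.164,-0.741,0.135,-0.096,0.766,0.546,0.001,0.533,14.596,-1.214,-0.277
24,-0.871,0.162,-0.743,0.142,-0.146,0.737,0.545,-0.000,0.534,14.375,-0.957,-0.258
25,-0.869,0.161,-0.745,0.146,-0.188,0.726,0.544,-0.001,0.535,14.184,-0.728,-0.242
26,-0.867,0.158,-0.747,0.149,-0.222,0.719,0.543,-0.002,0.536,14.020,-0.522,-0.227
27,-0.865,0.156,-0.749,0.150,-0.248,0.710,0.542,-0.004,0.537,13.879,-0.340,-0.214
28,-0.863,0.153,-0.751,0.149,-0.268,0.698,0.541,-0.005,0.538,13.758,-0.178,-0.203
29,-0.861,0.149,-0.754,0.147,-0.282,0.691,0.540,-0.007,0.539,13.656,-0.035,-0.193
30,-0.859,0.146,-0.756,0.145,-0.291,0.687,0.539,-0.009,0.540,13.570,0.091,-0.184
31,-0.858,0.142,-0.758,0.141,-0.297,0.684,0.538,-0.011,0.541,13.498,0.203,-0.177
32,-0.856,0.138,-0.760,0.137,-0.299,0.682,0.537,-0.013,0.542,13.438,0.301,-0.171
33,-0.854,0.134,-0.762,0.133,-0.299,0.680,0.536,-0.015,0.543,13.390,0.387,-0.165
34,-0.852,0.131,-0.765,0.128,-0.296,0.679,0.536,-0.017,0.544,13.351,0.462,-0.160
35,-0.851,0.127,-0.767,0.123,-0.291,0.678,0.535,-0.018,0.545,13.320,0.528,-0.157
36,-0.849,0.123,-0.769,0.118,-0.285,0.677,0.534,-0.020,0.546,13.296,0.584,-0.153
37,-0.847,0.120,-0.771,0.113,-0.277,0.676,0.533,-0.022,0.546,13.278,0.633,-0.151
38,-0.846,0.116,-0.773,0.108,-0.269,0.676,0.532,-0.024,0.547,13.266,0.675,-0.149
39,-0.845,0.113,-0.775,0.102,-0.260,0.678,0.532,-0.025,0.548,13.258,0.711,-0.147
40,-0.843,0.110,-0.777,0.097,-0.250,0.680,0.531,-0.027,0.548,13.254,0.742,-0.146
41,-0.842,0.107,-0.779,0.092,-0.240,0.684,0.530,-0.028,0.549,13.253,0.768,-0.145
42,-0.841,0.104,-0.781,0.088,-0.231,0.689,0.530,-0.030,0.549,13.254,0.791,-0.144
43,-0.840,0.102,-0.783,0.083,-0.221,0.693,0.529,-0.031,0.550,13.258,0.810,-0.143
44,-0.839,0.099,-0.785,0.078,-0.211,0.695,0.528,-0.032,0.550,13.263,0.825,-0.143
45,-0.838,0.097,-0.787,0.074,-0.201,0.696,0.528,-0.034,0.551,13.270,0.838,-0.143
46,-0.837,0.094,-0.789,0.070,-0.191,0.696,0.527,-0.035,0.551,13.278,0.847,-0.143
47,-0.837,0.092,-0.791,0.066,-0.181,0.696,0.527,-0.036,0.552,13.287,0.855,-0.143
48,-0.836,0.090,-0.792,0.062,-0.172,0.697,0.527,-0.037,0.552,13.297,0.861,-0.144
49,-0.835,0.089,-0.794,0.059,-0.163,0.696,0.526,-0.038,0.552,21.409,-36.875,-2.741
50,-0.835,0.078,-0.835,-0.005,-1.486,-2.224,0.525,-0.044,0.553,12.082,7.496,0.248
51,-0.835,0.056,-0.843,0.019,-1.292,-0.879,0.524,-0.054,0.552,,,
# final p_ee position (m): 0.524 -0.054 0.552


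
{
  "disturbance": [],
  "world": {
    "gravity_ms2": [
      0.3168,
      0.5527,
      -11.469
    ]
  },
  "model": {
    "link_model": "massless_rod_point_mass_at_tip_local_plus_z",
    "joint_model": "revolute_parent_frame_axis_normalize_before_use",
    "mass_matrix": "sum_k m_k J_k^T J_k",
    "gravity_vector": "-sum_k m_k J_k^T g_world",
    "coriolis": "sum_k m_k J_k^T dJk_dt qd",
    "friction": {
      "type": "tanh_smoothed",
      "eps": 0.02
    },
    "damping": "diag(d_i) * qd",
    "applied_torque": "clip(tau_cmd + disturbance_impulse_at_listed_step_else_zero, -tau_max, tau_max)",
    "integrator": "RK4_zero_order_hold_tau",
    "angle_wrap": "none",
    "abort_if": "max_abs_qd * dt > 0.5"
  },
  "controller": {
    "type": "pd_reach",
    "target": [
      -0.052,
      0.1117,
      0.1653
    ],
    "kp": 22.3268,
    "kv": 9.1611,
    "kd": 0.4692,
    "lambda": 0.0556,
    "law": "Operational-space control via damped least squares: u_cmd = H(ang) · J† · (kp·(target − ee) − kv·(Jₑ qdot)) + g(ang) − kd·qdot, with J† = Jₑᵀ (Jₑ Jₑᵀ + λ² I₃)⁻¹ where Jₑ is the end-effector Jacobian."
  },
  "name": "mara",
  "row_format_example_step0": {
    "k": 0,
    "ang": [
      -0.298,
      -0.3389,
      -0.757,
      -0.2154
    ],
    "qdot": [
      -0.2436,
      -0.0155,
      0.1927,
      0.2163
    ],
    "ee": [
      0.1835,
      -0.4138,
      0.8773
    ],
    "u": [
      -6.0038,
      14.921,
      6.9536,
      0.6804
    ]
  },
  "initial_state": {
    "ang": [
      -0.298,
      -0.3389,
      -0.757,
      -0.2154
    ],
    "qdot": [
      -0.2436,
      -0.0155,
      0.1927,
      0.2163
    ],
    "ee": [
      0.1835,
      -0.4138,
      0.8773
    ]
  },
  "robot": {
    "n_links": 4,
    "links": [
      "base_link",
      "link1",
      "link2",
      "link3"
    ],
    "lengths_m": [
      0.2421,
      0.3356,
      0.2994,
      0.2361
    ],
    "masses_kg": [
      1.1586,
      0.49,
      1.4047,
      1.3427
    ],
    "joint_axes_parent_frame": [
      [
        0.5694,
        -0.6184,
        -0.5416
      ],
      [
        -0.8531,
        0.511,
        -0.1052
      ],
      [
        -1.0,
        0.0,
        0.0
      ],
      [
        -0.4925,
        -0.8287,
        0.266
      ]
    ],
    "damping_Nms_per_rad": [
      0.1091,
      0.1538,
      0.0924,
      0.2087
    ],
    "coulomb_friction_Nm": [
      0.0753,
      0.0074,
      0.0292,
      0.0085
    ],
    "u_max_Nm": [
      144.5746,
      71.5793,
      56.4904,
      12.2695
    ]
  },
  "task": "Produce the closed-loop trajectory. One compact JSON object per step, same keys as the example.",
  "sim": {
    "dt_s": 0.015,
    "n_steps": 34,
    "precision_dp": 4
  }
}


{"k":1,"ang":[-0.2966,-0.3263,-0.7672,-0.2125],"qdot":[0.4201,1.6724,-1.5189,0.1597],"ee":[0.1852,-0.4102,0.8778],"u":[-5.8149,13.6147,8.13,0.9125]}
{"k":2,"ang":[-0.2874,-0.2937,-0.7972,-0.2113],"qdot":[0.8047,2.6639,-2.4556,-0.0104],"ee":[0.1865,-0.4055,0.876],"u":[-5.2958,12.2865,8.5542,1.159]}
{"k":3,"ang":[-0.2737,-0.2493,-0.8378,-0.2126],"qdot":[1.0196,3.2548,-2.96,-0.1744],"ee":[0.1876,-0.3999,0.8726],"u":[-4.6607,10.9971,8.5948,1.3666]}
{"k":4,"ang":[-0.2576,-0.1978,-0.8843,-0.216],"qdot":[1.1327,3.617,-3.2311,-0.2948],"ee":[0.1887,-0.3935,0.8681],"u":[-4.0275,9.7918,8.4592,1.5296]}
{"k":5,"ang":[-0.2403,-0.1419,-0.9338,-0.2209],"qdot":[1.1813,3.8441,-3.378,-0.3613],"ee":[0.1898,-0.3866,0.8626],"u":[-3.4484,8.6913,8.2574,1.6532]}
{"k":6,"ang":[-0.2226,-0.0833,-0.985,-0.2264],"qdot":[1.1865,3.9864,-3.4582,-0.3785],"ee":[0.1908,-0.3791,0.8563],"u":[-2.9289,7.6963,8.0448,1.7478]}
{"k":7,"ang":[-0.205,-0.023,-1.0372,-0.2318],"qdot":[1.1598,4.0712,-3.5023,-0.3552],"ee":[0.1918,-0.3712,0.8493],"u":[-2.4535,6.7971,7.8481,1.8236]}
{"k":8,"ang":[-0.188,0.0383,-1.0899,-0.2367],"qdot":[1.1077,4.1136,-3.5272,-0.2999],"ee":[0.1928,-0.363,0.8417],"u":[-2.0005,5.9799,7.6786,1.8887]}
{"k":9,"ang":[-0.172,0.1,-1.1428,-0.2405],"qdot":[1.034,4.122,-3.5425,-0.2204],"ee":[0.1937,-0.3546,0.8334],"u":[-1.5492,5.2308,7.5396,1.9487]}
{"k":10,"ang":[-0.1573,0.1616,-1.196,-0.243],"qdot":[0.941,4.101,-3.5537,-0.1228],"ee":[0.1946,-0.346,0.8245],"u":[-1.0825,4.5376,7.4308,2.0075]}
{"k":11,"ang":[-0.144,0.2226,-1.2493,-0.2439],"qdot":[0.8301,4.0532,-3.5639,-0.0132],"ee":[0.1955,-0.3372,0.815],"u":[-0.5872,3.89,7.3501,2.0679]}
{"k":12,"ang":[-0.1325,0.2828,-1.3028,-0.2432],"qdot":[0.7048,3.9824,-3.5735,0.0955],"ee":[0.1964,-0.3283,0.8049],"u":[-0.049,3.2778,7.2968,2.137]}
{"k":13,"ang":[-0.123,0.3418,-1.3565,-0.2409],"qdot":[0.5645,3.8881,-3.5845,0.2085],"ee":[0.1974,-0.3194,0.7942],"u":[0.5259,2.6996,7.2677,2.2085]}
{"k":14,"ang":[-0.1157,0.3992,-1.4103,-0.2369],"qdot":[0.4114,3.7723,-3.5969,0.3208],"ee":[0.1983,-0.3104,0.7829],"u":[1.1373,2.1524,7.2616,2.2834]}
{"k":15,"ang":[-0.1108,0.4547,-1.4643,-0.2312],"qdot":[0.2488,3.6381,-3.6095,0.426],"ee":[0.1992,-0.3013,0.7711],"u":[1.7819,1.634,7.278,2.3631]}
{"k":16,"ang":[-0.1084,0.5081,-1.5185,-0.224],"qdot":[0.0806,3.4895,-3.6206,0.5183],"ee":[0.2001,-0.2921,0.7587],"u":[2.4515,1.1448,7.3163,2.4483]}
{"k":17,"ang":[-0.1084,0.5593,-1.5729,-0.2157],"qdot":[-0.0798,3.3442,-3.6272,0.5773],"ee":[0.201,-0.283,0.7458],"u":[3.131,0.6776,7.3784,2.5463]}
{"k":18,"ang":[-0.1108,0.6083,-1.6273,-0.2067],"qdot":[-0.2327,3.2007,-3.6276,0.6114],"ee":[0.2017,-0.2738,0.7325],"u":[3.7996,0.2409,7.4592,2.6494]}
{"k":19,"ang":[-0.1154,0.6552,-1.6816,-0.1973],"qdot":[-0.3836,3.0504,-3.6216,0.6359],"ee":[0.2023,-0.2645,0.7186],"u":[4.4457,-0.1541,7.5531,2.7485]}
{"k":20,"ang":[-0.1223,0.6997,-1.7358,-0.1877],"qdot":[-0.5278,2.8997,-3.608,0.6461],"ee":[0.2028,-0.2552,0.7044],"u":[5.0608,-0.508,7.6581,2.8454]}
{"k":21,"ang":[-0.1312,0.7421,-1.7898,-0.178],"qdot":[-0.6622,2.753,-3.586,0.6414],"ee":[0.2031,-0.2459,0.6898],"u":[5.6359,-0.8203,7.7711,2.9394]}
{"k":22,"ang":[-0.1421,0.7823,-1.8434,-0.1684],"qdot":[-0.7853,2.613,-3.5557,0.6238],"ee":[0.2031,-0.2366,0.6749],"u":[6.1639,-1.0911,7.8886,3.0291]}
{"k":23,"ang":[-0.1547,0.8205,-1.8964,-0.1593],"qdot":[-0.8967,2.4809,-3.5173,0.5964],"ee":[0.2029,-0.2274,0.6599],"u":[6.6403,-1.3209,8.007,3.1127]}
{"k":24,"ang":[-0.1689,0.8567,-1.9488,-0.1506],"qdot":[-0.9964,2.3574,-3.4715,0.5626],"ee":[0.2025,-0.2181,0.6447],"u":[7.0634,-1.5112,8.1232,3.1889]}
{"k":25,"ang":[-0.1845,0.8912,-2.0005,-0.1424],"qdot":[-1.0851,2.2424,-3.4193,0.5254],"ee":[0.2017,-0.209,0.6294],"u":[7.4338,-1.6643,8.2343,3.2566]}
{"k":26,"ang":[-0.2014,0.924,-2.0513,-0.1348],"qdot":[-1.1638,2.1354,-3.3616,0.4873],"ee":[0.2007,-0.1999,0.6141],"u":[7.7539,-1.7831,8.3382,3.3153]}
{"k":27,"ang":[-0.2194,0.9553,-2.1013,-0.1278],"qdot":[-1.2333,2.036,-3.2993,0.4503],"ee":[0.1994,-0.1909,0.5988],"u":[8.027,-1.8707,8.4332,3.3649]}
{"k":28,"ang":[-0.2383,0.9852,-2.1503,-0.1213],"qdot":[-1.2947,1.9434,-3.2333,0.4158],"ee":[0.1977,-0.182,0.5837],"u":[8.2573,-1.9303,8.518,3.4057]}
{"k":29,"ang":[-0.2582,1.0137,-2.1982,-0.1153],"qdot":[-1.3489,1.8572,-3.1645,0.3845],"ee":[0.1959,-0.1733,0.5687],"u":[8.4489,-1.965,8.5917,3.4381]}
{"k":30,"ang":[-0.2787,1.041,-2.2452,-0.1098],"qdot":[-1.3968,1.7767,-3.0936,0.357],"ee":[0.1937,-0.1647,0.5539],"u":[8.6059,-1.9777,8.6538,3.4628]}
{"k":31,"ang":[-0.3,1.0671,-2.291,-0.1047],"qdot":[-1.4392,1.7013,-3.0213,0.3335],"ee":[0.1913,-0.1563,0.5394],"u":[8.7323,-1.9711,8.7039,3.4804]}
{"k":32,"ang":[-0.3218,1.0921,-2.3358,-0.0998],"qdot":[-1.4768,1.6305,-2.9482,0.3139],"ee":[0.1887,-0.148,0.5252],"u":[8.8317,-1.9476,8.742,3.4917]}
{"k":33,"ang":[-0.3442,1.1161,-2.3795,-0.0953],"qdot":[-1.5102,1.5639,-2.8747,0.2981],"ee":[0.1858,-0.14,0.5112],"u":[8.9074,-1.9095,8.7682,3.4973]}
{"k":34,"ang":[-0.3671,1.1391,-2.422,-0.091],"qdot":[-1.5401,1.5009,-2.8013,0.2858],"ee":[0.1828,-0.1322,0.4977]}


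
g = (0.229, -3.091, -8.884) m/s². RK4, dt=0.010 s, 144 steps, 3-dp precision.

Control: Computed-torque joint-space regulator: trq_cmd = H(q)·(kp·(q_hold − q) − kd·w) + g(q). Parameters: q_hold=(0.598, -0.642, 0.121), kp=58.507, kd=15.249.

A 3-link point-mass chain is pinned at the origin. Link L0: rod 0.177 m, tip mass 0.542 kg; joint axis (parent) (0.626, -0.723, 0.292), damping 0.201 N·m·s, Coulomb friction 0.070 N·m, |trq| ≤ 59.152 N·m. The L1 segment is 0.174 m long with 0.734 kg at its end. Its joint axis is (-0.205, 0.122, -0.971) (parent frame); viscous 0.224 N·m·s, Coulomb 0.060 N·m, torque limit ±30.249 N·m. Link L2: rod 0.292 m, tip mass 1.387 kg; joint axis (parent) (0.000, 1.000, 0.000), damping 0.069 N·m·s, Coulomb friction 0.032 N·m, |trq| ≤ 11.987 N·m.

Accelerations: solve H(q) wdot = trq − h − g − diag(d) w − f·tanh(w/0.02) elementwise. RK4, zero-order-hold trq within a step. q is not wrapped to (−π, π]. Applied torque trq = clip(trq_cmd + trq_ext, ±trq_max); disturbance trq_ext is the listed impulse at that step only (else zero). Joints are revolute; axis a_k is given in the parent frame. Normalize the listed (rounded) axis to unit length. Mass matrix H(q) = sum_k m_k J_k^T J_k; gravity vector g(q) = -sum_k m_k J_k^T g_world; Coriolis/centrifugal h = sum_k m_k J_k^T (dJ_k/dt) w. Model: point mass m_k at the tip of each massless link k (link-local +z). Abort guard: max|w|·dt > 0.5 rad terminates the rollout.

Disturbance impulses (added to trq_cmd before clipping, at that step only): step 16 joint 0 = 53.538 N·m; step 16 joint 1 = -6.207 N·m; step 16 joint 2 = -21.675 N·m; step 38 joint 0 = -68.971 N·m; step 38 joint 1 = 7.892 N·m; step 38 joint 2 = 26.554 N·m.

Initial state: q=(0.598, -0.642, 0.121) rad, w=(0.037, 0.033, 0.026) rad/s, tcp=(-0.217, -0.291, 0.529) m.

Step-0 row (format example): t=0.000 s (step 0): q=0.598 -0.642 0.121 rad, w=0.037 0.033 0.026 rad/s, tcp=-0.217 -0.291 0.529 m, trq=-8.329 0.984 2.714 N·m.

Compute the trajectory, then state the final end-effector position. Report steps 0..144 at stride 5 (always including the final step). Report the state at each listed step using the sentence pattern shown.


t=0.050 s (step 5): q=0.599 -0.642 0.121 rad, w=0.008 0.016 -0.002 rad/s, tcp=-0.217 -0.292 0.529 m, trq=-8.216 0.974 2.677 N·m.
t=0.100 s (step 10): q=0.599 -0.643 0.121 rad, w=0.004 0.020 0.002 rad/s, tcp=-0.217 -0.292 0.528 m, trq=-8.166 0.969 2.656 N·m.
t=0.150 s (step 15): q=0.599 -0.643 0.121 rad, w=0.002 0.021 0.003 rad/s, tcp=-0.217 -0.292 0.528 m, trq=-8.143 0.966 2.647 N·m.
t=0.200 s (step 20): q=0.658 -0.667 0.210 rad, w=1.149 0.006 1.558 rad/s, tcp=-0.220 -0.300 0.521 m, trq=-13.820 1.345 4.277 N·m.
t=0.250 s (step 25): q=0.689 -0.668 0.248 rad, w=0.221 0.156 0.164 rad/s, tcp=-0.222 -0.305 0.516 m, trq=-11.093 1.050 3.487 N·m.
t=0.300 s (step 30): q=0.690 -0.669 0.245 rad, w=-0.075 0.182 -0.151 rad/s, tcp=-0.223 -0.306 0.515 m, trq=-9.658 0.926 3.006 N·m.
t=0.350 s (step 35): q=0.683 -0.669 0.237 rad, w=-0.155 0.159 -0.175 rad/s, tcp=-0.222 -0.305 0.516 m, trq=-8.914 0.870 2.731 N·m.
t=0.400 s (step 40): q=0.641 -0.564 0.152 rad, w=-2.387 2.190 -4.481 rad/s, tcp=-0.225 -0.297 0.522 m, trq=-1.789 0.081 1.447 N·m.
t=0.450 s (step 45): q=0.562 -0.544 0.017 rad, w=-0.871 0.015 -1.332 rad/s, tcp=-0.227 -0.286 0.528 m, trq=-4.734 0.594 1.937 N·m.
t=0.500 s (step 50): q=0.539 -0.545 -0.013 rad, w=-0.147 -0.009 -0.079 rad/s, tcp=-0.225 -0.281 0.531 m, trq=-6.343 0.888 2.229 N·m.
t=0.550 s (step 55): q=0.539 -0.546 -0.007 rad, w=0.072 -0.047 0.221 rad/s, tcp=-0.224 -0.280 0.532 m, trq=-7.187 1.013 2.438 N·m.
t=0.600 s (step 60): q=0.544 -0.549 0.006 rad, w=0.131 -0.052 0.263 rad/s, tcp=-0.223 -0.281 0.532 m, trq=-7.619 1.058 2.561 N·m.
t=0.650 s (step 65): q=0.551 -0.551 0.019 rad, w=0.140 -0.042 0.247 rad/s, tcp=-0.223 -0.282 0.532 m, trq=-7.853 1.070 2.624 N·m.
t=0.700 s (step 70): q=0.558 -0.553 0.030 rad, w=0.129 -0.032 0.213 rad/s, tcp=-0.223 -0.283 0.531 m, trq=-7.976 1.068 2.653 N·m.
t=0.750 s (step 75): q=0.564 -0.554 0.040 rad, w=0.111 -0.027 0.177 rad/s, tcp=-0.223 -0.284 0.531 m, trq=-8.037 1.062 2.663 N·m.
t=0.800 s (step 80): q=0.569 -0.556 0.048 rad, w=0.092 -0.023 0.145 rad/s, tcp=-0.223 -0.285 0.530 m, trq=-8.065 1.054 2.663 N·m.
t=0.850 s (step 85): q=0.573 -0.557 0.054 rad, w=0.075 -0.021 0.119 rad/s, tcp=-0.223 -0.286 0.530 m, trq=-8.076 1.046 2.659 N·m.
t=0.900 s (step 90): q=0.576 -0.558 0.060 rad, w=0.060 -0.019 0.097 rad/s, tcp=-0.223 -0.286 0.530 m, trq=-8.079 1.039 2.653 N·m.
t=0.950 s (step 95): q=0.579 -0.559 0.064 rad, w=0.048 -0.017 0.080 rad/s, tcp=-0.223 -0.287 0.530 m, trq=-8.078 1.033 2.647 N·m.
t=1.000 s (step 100): q=0.581 -0.560 0.068 rad, w=0.039 -0.016 0.066 rad/s, tcp=-0.223 -0.287 0.529 m, trq=-8.076 1.028 2.641 N·m.
t=1.050 s (step 105): q=0.583 -0.560 0.071 rad, w=0.032 -0.014 0.056 rad/s, tcp=-0.223 -0.287 0.529 m, trq=-8.074 1.024 2.636 N·m.
t=1.100 s (step 110): q=0.584 -0.561 0.073 rad, w=0.027 -0.013 0.049 rad/s, tcp=-0.222 -0.288 0.529 m, trq=-8.074 1.021 2.632 N·m.
t=1.150 s (step 115): q=0.585 -0.562 0.076 rad, w=0.023 -0.012 0.044 rad/s, tcp=-0.222 -0.288 0.529 m, trq=-8.075 1.018 2.629 N·m.
t=1.200 s (step 120): q=0.587 -0.563 0.078 rad, w=0.020 -0.012 0.041 rad/s, tcp=-0.222 -0.288 0.529 m, trq=-8.078 1.016 2.626 N·m.
t=1.250 s (step 125): q=0.587 -0.564 0.080 rad, w=0.018 -0.011 0.038 rad/s, tcp=-0.222 -0.288 0.529 m, trq=-8.080 1.014 2.624 N·m.
t=1.300 s (step 130): q=0.588 -0.565 0.081 rad, w=0.017 -0.011 0.035 rad/s, tcp=-0.222 -0.288 0.529 m, trq=-8.083 1.012 2.621 N·m.
t=1.350 s (step 135): q=0.589 -0.565 0.083 rad, w=0.015 -0.010 0.033 rad/s, tcp=-0.222 -0.288 0.529 m, trq=-8.086 1.010 2.620 N·m.
t=1.400 s (step 140): q=0.590 -0.566 0.085 rad, w=0.014 -0.010 0.031 rad/s, tcp=-0.222 -0.288 0.529 m, trq=-8.089 1.009 2.618 N·m.
t=1.440 s (step 144): q=0.590 -0.567 0.086 rad, w=0.014 -0.009 0.030 rad/s, tcp=-0.222 -0.289 0.529 m.
final tcp position (m): -0.222 -0.289 0.529
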